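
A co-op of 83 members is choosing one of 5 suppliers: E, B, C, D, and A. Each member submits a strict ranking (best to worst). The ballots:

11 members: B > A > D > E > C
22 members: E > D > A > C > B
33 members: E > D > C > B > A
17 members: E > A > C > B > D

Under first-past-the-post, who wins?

First-place votes: E 72, B 11, C 0, D 0, A 0.
E has the most first-place votes.

E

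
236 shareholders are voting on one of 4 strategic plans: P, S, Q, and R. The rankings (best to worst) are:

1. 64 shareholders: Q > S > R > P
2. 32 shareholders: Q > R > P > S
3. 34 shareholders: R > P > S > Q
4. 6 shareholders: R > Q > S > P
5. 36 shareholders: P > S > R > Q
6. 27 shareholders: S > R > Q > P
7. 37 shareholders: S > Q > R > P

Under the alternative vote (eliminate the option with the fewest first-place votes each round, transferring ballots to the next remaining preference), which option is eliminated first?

Round 1: P 36, S 64, Q 96, R 40. Eliminate P.

P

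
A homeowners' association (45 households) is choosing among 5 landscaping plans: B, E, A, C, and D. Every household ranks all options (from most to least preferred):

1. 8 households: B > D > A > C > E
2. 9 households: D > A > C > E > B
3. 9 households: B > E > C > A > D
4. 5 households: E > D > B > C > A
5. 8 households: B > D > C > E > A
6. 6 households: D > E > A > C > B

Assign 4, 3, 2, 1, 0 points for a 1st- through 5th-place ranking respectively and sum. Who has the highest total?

D

B: 8·4 + 9·0 + 9·4 + 5·2 + 8·4 + 6·0 = 110
E: 8·0 + 9·1 + 9·3 + 5·4 + 8·1 + 6·3 = 82
A: 8·2 + 9·3 + 9·1 + 5·0 + 8·0 + 6·2 = 64
C: 8·1 + 9·2 + 9·2 + 5·1 + 8·2 + 6·1 = 71
D: 8·3 + 9·4 + 9·0 + 5·3 + 8·3 + 6·4 = 123
D has the highest Borda score (123).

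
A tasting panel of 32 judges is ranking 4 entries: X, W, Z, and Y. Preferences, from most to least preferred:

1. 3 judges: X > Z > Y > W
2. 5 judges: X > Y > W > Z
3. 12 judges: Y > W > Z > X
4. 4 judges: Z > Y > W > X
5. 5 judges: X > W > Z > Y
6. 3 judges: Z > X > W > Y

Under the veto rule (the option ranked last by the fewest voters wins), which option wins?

W

Last-place votes: X 16, W 3, Z 5, Y 8.
W is ranked last by the fewest voters, so W wins.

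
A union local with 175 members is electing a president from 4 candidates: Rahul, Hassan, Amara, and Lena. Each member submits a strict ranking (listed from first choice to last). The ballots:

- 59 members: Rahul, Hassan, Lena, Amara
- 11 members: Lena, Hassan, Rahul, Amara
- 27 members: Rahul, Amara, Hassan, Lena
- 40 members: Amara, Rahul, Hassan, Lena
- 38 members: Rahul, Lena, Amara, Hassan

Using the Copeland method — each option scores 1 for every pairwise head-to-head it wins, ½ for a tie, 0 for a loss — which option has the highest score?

Rahul

Rahul: beats Hassan, Amara, and Lena → score 3.
Hassan: beats Lena; loses to Rahul and Amara → score 1.
Amara: beats Hassan; loses to Rahul and Lena → score 1.
Lena: beats Amara; loses to Rahul and Hassan → score 1.
Rahul has the best pairwise record.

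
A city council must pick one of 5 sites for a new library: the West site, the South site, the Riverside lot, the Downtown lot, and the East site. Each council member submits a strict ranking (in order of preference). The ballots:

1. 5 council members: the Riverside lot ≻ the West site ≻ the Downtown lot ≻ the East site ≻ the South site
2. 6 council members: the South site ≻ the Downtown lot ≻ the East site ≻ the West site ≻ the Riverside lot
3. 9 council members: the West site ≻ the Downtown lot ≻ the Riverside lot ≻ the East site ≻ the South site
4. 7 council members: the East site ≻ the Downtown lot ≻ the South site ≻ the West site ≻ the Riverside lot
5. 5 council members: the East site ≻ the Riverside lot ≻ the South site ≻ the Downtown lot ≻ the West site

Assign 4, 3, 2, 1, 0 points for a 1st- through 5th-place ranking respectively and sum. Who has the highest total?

the West site: 5·3 + 6·1 + 9·4 + 7·1 + 5·0 = 64
the South site: 5·0 + 6·4 + 9·0 + 7·2 + 5·2 = 48
the Riverside lot: 5·4 + 6·0 + 9·2 + 7·0 + 5·3 = 53
the Downtown lot: 5·2 + 6·3 + 9·3 + 7·3 + 5·1 = 81
the East site: 5·1 + 6·2 + 9·1 + 7·4 + 5·4 = 74
the Downtown lot has the highest Borda score (81).

the Downtown lot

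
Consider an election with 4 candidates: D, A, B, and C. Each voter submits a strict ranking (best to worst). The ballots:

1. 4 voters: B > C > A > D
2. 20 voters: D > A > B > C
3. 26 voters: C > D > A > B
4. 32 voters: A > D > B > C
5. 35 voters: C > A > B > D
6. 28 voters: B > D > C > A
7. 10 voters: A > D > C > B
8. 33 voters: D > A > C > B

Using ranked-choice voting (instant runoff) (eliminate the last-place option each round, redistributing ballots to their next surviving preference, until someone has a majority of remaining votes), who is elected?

D

Round 1: D 53, A 42, B 32, C 61. Eliminate B.
Round 2: D 81, A 42, C 65. Eliminate A.
Round 3: D 123, C 65. D has a majority.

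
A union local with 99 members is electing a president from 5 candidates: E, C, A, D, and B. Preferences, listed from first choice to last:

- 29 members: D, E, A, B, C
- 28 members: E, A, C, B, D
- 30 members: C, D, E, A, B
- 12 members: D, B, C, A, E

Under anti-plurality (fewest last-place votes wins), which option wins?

Last-place votes: E 12, C 29, A 0, D 28, B 30.
A is ranked last by the fewest voters, so A wins.

A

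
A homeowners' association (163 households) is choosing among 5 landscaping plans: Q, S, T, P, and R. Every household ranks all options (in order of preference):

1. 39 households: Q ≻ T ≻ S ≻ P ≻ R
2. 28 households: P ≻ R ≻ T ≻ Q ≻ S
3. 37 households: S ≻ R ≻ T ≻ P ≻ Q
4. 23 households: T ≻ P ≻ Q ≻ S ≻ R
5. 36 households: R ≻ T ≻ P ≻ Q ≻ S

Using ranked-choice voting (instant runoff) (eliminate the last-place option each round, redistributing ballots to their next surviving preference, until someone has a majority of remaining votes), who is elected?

P

Round 1: Q 39, S 37, T 23, P 28, R 36. Eliminate T.
Round 2: Q 39, S 37, P 51, R 36. Eliminate R.
Round 3: Q 39, S 37, P 87. P has a majority.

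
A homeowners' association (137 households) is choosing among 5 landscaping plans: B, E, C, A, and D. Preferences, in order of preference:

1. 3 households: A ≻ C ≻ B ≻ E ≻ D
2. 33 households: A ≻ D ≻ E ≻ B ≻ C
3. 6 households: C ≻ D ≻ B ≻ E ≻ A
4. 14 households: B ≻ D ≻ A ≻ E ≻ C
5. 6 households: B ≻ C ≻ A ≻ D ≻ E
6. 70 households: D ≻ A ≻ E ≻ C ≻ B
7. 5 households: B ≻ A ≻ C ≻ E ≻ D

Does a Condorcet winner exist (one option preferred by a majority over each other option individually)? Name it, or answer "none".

D vs B: 109–28 for D.
D vs E: 129–8 for D.
D vs C: 117–20 for D.
D vs A: 90–47 for D.
D beats every other option head-to-head.

D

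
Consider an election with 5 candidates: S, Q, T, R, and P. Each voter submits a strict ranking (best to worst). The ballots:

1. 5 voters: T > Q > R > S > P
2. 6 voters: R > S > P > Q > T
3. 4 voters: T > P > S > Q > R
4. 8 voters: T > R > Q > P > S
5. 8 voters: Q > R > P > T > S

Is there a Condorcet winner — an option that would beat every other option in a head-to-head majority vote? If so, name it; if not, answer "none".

T

T vs S: 25–6 for T.
T vs Q: 17–14 for T.
T vs R: 17–14 for T.
T vs P: 17–14 for T.
T beats every other option head-to-head.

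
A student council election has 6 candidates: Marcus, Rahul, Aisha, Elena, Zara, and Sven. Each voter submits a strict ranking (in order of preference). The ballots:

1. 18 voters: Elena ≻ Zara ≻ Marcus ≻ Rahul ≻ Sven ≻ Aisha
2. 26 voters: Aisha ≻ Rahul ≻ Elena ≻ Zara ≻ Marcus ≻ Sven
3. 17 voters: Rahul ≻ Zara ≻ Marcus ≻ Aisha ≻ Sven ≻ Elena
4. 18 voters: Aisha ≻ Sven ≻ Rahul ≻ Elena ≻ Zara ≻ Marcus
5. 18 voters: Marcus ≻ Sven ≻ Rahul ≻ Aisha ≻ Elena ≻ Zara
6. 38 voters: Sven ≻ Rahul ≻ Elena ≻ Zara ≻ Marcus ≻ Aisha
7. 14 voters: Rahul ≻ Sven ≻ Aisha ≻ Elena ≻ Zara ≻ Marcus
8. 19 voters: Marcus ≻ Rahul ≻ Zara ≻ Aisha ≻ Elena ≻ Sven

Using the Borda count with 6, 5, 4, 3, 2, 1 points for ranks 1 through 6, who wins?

Rahul

Marcus: 18·4 + 26·2 + 17·4 + 18·1 + 18·6 + 38·2 + 14·1 + 19·6 = 522
Rahul: 18·3 + 26·5 + 17·6 + 18·4 + 18·4 + 38·5 + 14·6 + 19·5 = 799
Aisha: 18·1 + 26·6 + 17·3 + 18·6 + 18·3 + 38·1 + 14·4 + 19·3 = 538
Elena: 18·6 + 26·4 + 17·1 + 18·3 + 18·2 + 38·4 + 14·3 + 19·2 = 551
Zara: 18·5 + 26·3 + 17·5 + 18·2 + 18·1 + 38·3 + 14·2 + 19·4 = 525
Sven: 18·2 + 26·1 + 17·2 + 18·5 + 18·5 + 38·6 + 14·5 + 19·1 = 593
Rahul has the highest Borda score (799).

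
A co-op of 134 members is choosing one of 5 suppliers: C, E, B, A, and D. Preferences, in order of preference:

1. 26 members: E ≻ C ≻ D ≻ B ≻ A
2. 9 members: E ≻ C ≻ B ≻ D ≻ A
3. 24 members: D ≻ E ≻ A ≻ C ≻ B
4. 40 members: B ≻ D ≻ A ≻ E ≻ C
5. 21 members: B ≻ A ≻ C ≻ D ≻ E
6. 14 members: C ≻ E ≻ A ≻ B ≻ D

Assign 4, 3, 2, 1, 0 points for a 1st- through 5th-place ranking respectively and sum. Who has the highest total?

B

C: 26·3 + 9·3 + 24·1 + 40·0 + 21·2 + 14·4 = 227
E: 26·4 + 9·4 + 24·3 + 40·1 + 21·0 + 14·3 = 294
B: 26·1 + 9·2 + 24·0 + 40·4 + 21·4 + 14·1 = 302
A: 26·0 + 9·0 + 24·2 + 40·2 + 21·3 + 14·2 = 219
D: 26·2 + 9·1 + 24·4 + 40·3 + 21·1 + 14·0 = 298
B has the highest Borda score (302).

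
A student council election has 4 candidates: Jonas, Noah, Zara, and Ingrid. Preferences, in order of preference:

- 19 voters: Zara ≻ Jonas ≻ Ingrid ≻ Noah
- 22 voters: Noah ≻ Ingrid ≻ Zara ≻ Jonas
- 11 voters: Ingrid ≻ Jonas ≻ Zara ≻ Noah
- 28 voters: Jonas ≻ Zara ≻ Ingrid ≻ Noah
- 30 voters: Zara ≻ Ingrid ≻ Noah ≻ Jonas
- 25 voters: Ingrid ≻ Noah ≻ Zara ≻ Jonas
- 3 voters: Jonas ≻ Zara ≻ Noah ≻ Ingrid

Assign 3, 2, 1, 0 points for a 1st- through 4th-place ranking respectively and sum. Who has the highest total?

Zara

Jonas: 19·2 + 22·0 + 11·2 + 28·3 + 30·0 + 25·0 + 3·3 = 153
Noah: 19·0 + 22·3 + 11·0 + 28·0 + 30·1 + 25·2 + 3·1 = 149
Zara: 19·3 + 22·1 + 11·1 + 28·2 + 30·3 + 25·1 + 3·2 = 267
Ingrid: 19·1 + 22·2 + 11·3 + 28·1 + 30·2 + 25·3 + 3·0 = 259
Zara has the highest Borda score (267).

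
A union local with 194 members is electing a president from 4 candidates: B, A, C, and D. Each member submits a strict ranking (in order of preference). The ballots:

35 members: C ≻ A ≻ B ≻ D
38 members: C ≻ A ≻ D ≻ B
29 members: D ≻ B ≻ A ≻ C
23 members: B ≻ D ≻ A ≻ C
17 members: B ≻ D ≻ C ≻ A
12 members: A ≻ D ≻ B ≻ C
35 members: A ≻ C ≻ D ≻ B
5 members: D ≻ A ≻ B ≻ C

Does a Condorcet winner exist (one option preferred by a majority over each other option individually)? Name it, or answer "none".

A vs B: 125–69 for A.
A vs C: 104–90 for A.
A vs D: 120–74 for A.
A beats every other option head-to-head.

A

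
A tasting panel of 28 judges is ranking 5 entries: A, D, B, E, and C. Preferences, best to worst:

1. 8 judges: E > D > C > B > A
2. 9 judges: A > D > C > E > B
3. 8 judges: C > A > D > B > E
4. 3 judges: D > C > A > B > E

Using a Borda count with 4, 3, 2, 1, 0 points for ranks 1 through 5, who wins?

A: 8·0 + 9·4 + 8·3 + 3·2 = 66
D: 8·3 + 9·3 + 8·2 + 3·4 = 79
B: 8·1 + 9·0 + 8·1 + 3·1 = 19
E: 8·4 + 9·1 + 8·0 + 3·0 = 41
C: 8·2 + 9·2 + 8·4 + 3·3 = 75
D has the highest Borda score (79).

D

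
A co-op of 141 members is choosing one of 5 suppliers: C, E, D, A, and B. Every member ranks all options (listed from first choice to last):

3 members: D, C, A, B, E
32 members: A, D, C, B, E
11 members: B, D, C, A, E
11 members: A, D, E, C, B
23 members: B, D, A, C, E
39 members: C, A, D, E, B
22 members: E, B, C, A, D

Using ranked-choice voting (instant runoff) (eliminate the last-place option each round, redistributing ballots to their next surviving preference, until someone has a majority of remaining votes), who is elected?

A

Round 1: C 39, E 22, D 3, A 43, B 34. Eliminate D.
Round 2: C 42, E 22, A 43, B 34. Eliminate E.
Round 3: C 42, A 43, B 56. Eliminate C.
Round 4: A 85, B 56. A has a majority.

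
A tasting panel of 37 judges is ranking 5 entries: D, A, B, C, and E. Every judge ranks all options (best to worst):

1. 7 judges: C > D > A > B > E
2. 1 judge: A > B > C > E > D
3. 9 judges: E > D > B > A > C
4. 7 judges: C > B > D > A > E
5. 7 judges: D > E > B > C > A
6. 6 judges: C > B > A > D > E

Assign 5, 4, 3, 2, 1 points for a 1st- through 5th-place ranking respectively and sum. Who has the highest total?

D

D: 7·4 + 1·1 + 9·4 + 7·3 + 7·5 + 6·2 = 133
A: 7·3 + 1·5 + 9·2 + 7·2 + 7·1 + 6·3 = 83
B: 7·2 + 1·4 + 9·3 + 7·4 + 7·3 + 6·4 = 118
C: 7·5 + 1·3 + 9·1 + 7·5 + 7·2 + 6·5 = 126
E: 7·1 + 1·2 + 9·5 + 7·1 + 7·4 + 6·1 = 95
D has the highest Borda score (133).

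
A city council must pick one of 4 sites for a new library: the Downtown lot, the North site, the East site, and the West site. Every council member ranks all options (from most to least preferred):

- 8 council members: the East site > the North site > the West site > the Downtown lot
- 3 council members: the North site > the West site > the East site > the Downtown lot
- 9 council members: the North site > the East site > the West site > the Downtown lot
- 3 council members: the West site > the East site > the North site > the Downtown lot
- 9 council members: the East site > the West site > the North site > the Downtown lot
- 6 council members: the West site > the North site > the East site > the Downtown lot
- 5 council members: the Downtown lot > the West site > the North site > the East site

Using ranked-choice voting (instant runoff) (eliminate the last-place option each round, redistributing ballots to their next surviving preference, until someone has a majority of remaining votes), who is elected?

Round 1: the Downtown lot 5, the North site 12, the East site 17, the West site 9. Eliminate the Downtown lot.
Round 2: the North site 12, the East site 17, the West site 14. Eliminate the North site.
Round 3: the East site 26, the West site 17. The East site has a majority.

the East site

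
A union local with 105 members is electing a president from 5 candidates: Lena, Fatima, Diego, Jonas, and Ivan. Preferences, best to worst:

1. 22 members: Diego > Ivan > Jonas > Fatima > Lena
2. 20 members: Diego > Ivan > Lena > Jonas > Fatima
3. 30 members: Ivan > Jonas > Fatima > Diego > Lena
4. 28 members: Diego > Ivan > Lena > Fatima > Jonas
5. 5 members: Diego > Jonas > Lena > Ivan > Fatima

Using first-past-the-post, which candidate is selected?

First-place votes: Lena 0, Fatima 0, Diego 75, Jonas 0, Ivan 30.
Diego has the most first-place votes.

Diego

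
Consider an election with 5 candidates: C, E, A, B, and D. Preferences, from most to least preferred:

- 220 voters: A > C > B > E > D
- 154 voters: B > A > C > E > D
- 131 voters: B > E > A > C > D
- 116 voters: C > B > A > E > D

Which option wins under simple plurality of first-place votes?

B

First-place votes: C 116, E 0, A 220, B 285, D 0.
B has the most first-place votes.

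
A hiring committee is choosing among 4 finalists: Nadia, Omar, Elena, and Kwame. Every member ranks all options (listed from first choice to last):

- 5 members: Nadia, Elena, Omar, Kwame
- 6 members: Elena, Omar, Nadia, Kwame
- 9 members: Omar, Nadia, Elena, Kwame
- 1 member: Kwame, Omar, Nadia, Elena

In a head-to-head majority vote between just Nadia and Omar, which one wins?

Voters preferring Nadia to Omar: 5; preferring Omar to Nadia: 16.
Omar wins the head-to-head.

Omar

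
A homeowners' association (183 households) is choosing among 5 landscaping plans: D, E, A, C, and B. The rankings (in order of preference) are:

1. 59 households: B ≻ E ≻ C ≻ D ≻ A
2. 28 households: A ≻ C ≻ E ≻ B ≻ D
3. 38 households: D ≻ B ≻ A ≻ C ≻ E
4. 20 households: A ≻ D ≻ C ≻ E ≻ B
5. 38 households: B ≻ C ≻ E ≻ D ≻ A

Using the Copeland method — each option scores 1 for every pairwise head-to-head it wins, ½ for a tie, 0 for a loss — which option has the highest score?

D: beats A; loses to E, C, and B → score 1.
E: beats D and A; loses to C and B → score 2.
A: loses to D, E, C, and B → score 0.
C: beats D, E, and A; loses to B → score 3.
B: beats D, E, A, and C → score 4.
B has the best pairwise record.

B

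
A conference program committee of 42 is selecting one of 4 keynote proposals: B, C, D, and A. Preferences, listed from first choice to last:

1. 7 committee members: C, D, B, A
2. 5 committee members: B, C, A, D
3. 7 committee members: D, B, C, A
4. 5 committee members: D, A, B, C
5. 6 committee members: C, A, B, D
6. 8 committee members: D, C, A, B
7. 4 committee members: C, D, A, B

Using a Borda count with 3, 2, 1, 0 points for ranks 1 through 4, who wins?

B: 7·1 + 5·3 + 7·2 + 5·1 + 6·1 + 8·0 + 4·0 = 47
C: 7·3 + 5·2 + 7·1 + 5·0 + 6·3 + 8·2 + 4·3 = 84
D: 7·2 + 5·0 + 7·3 + 5·3 + 6·0 + 8·3 + 4·2 = 82
A: 7·0 + 5·1 + 7·0 + 5·2 + 6·2 + 8·1 + 4·1 = 39
C has the highest Borda score (84).

C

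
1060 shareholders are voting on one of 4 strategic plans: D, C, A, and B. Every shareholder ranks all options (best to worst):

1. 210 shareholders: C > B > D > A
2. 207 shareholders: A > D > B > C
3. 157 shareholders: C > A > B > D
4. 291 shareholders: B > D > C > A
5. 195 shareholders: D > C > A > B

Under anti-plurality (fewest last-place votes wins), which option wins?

Last-place votes: D 157, C 207, A 501, B 195.
D is ranked last by the fewest voters, so D wins.

D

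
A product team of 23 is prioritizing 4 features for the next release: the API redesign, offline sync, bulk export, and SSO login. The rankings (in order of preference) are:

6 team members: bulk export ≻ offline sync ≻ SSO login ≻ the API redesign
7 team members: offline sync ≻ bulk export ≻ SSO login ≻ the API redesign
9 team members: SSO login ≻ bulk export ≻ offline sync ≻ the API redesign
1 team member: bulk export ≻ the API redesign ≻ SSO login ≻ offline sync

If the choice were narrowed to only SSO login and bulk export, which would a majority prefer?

Voters preferring SSO login to bulk export: 9; preferring bulk export to SSO login: 14.
bulk export wins the head-to-head.

bulk export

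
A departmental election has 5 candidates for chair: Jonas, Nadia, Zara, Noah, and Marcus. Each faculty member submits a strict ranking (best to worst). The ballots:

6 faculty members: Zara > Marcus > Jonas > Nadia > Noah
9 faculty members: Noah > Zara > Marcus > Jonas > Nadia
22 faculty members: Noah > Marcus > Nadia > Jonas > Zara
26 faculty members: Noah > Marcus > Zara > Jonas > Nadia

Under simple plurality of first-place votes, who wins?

First-place votes: Jonas 0, Nadia 0, Zara 6, Noah 57, Marcus 0.
Noah has the most first-place votes.

Noah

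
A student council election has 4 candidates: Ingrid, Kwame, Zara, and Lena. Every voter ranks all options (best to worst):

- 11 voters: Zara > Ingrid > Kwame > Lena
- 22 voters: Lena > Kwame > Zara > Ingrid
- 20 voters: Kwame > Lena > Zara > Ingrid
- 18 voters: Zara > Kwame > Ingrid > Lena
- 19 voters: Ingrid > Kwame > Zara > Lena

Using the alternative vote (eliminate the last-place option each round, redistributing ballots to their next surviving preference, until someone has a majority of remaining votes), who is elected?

Kwame

Round 1: Ingrid 19, Kwame 20, Zara 29, Lena 22. Eliminate Ingrid.
Round 2: Kwame 39, Zara 29, Lena 22. Eliminate Lena.
Round 3: Kwame 61, Zara 29. Kwame has a majority.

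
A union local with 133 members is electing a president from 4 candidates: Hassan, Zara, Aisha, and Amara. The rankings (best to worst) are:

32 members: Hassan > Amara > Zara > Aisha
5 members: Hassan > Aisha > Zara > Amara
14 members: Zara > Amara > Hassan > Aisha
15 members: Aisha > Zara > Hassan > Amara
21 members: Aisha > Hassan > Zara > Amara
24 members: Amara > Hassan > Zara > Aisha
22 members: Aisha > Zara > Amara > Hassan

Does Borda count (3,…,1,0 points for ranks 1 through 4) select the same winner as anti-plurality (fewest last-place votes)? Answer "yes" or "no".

no

Borda — scores: Hassan 230, Zara 198, Aisha 184, Amara 186. Winner: Hassan.
Anti-plurality — last-place votes: Hassan 22, Zara 0, Aisha 70, Amara 41. Winner: Zara.
The two methods disagree.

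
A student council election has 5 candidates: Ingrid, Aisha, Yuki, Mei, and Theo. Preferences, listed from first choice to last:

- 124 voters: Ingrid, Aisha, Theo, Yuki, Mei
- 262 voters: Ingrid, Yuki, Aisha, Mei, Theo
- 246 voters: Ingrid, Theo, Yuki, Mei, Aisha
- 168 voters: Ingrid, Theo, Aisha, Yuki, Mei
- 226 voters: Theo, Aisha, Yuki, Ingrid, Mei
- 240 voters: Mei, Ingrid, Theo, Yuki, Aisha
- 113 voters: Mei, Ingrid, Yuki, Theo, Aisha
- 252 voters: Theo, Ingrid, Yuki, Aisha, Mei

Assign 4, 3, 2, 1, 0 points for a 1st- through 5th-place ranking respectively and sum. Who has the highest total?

Ingrid: 124·4 + 262·4 + 246·4 + 168·4 + 226·1 + 240·3 + 113·3 + 252·3 = 5241
Aisha: 124·3 + 262·2 + 246·0 + 168·2 + 226·3 + 240·0 + 113·0 + 252·1 = 2162
Yuki: 124·1 + 262·3 + 246·2 + 168·1 + 226·2 + 240·1 + 113·2 + 252·2 = 2992
Mei: 124·0 + 262·1 + 246·1 + 168·0 + 226·0 + 240·4 + 113·4 + 252·0 = 1920
Theo: 124·2 + 262·0 + 246·3 + 168·3 + 226·4 + 240·2 + 113·1 + 252·4 = 3995
Ingrid has the highest Borda score (5241).

Ingrid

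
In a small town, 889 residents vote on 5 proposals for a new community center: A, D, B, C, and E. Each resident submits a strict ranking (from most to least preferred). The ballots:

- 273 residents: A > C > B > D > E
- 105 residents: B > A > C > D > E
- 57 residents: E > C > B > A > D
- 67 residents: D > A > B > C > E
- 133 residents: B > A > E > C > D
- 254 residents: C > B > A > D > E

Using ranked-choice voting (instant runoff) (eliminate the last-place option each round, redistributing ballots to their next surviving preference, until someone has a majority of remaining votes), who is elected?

A

Round 1: A 273, D 67, B 238, C 254, E 57. Eliminate E.
Round 2: A 273, D 67, B 238, C 311. Eliminate D.
Round 3: A 340, B 238, C 311. Eliminate B.
Round 4: A 578, C 311. A has a majority.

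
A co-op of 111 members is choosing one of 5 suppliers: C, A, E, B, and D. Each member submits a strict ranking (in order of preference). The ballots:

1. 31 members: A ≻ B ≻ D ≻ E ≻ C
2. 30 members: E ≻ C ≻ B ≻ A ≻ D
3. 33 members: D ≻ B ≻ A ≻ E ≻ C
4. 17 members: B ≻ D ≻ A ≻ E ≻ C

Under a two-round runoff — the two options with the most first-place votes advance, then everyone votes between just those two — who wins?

Round 1 first-place votes: C 0, A 31, E 30, B 17, D 33.
D and A advance.
Runoff: D is preferred to A by 50 voters; A by 61.
A wins the runoff.

A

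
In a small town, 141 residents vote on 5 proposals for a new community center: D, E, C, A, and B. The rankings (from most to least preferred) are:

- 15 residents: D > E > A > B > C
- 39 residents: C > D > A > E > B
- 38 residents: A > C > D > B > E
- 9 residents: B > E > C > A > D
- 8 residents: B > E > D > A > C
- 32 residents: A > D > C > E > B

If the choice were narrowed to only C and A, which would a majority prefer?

Voters preferring C to A: 48; preferring A to C: 93.
A wins the head-to-head.

A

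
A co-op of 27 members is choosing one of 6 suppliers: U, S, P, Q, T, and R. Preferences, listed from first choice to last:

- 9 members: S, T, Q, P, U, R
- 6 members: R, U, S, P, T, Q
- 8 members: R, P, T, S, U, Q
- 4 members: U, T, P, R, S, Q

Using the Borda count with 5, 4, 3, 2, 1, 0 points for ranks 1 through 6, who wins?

U: 9·1 + 6·4 + 8·1 + 4·5 = 61
S: 9·5 + 6·3 + 8·2 + 4·1 = 83
P: 9·2 + 6·2 + 8·4 + 4·3 = 74
Q: 9·3 + 6·0 + 8·0 + 4·0 = 27
T: 9·4 + 6·1 + 8·3 + 4·4 = 82
R: 9·0 + 6·5 + 8·5 + 4·2 = 78
S has the highest Borda score (83).

S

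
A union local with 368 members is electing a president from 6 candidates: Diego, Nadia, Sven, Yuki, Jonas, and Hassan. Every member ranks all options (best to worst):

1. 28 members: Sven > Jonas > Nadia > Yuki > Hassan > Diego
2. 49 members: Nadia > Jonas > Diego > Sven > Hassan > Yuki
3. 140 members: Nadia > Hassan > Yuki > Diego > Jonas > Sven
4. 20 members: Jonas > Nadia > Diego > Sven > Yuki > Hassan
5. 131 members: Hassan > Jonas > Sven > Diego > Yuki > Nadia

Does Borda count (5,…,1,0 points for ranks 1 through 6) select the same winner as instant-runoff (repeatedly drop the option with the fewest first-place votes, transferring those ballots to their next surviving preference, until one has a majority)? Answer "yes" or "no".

Borda — scores: Diego 749, Nadia 1109, Sven 671, Yuki 627, Jonas 1072, Hassan 1292. Winner: Hassan.
Instant-runoff — R1 Diego 0, Nadia 189, Sven 28, Yuki 0, Jonas 20, Hassan 131 (Nadia winner). Winner: Nadia.
The two methods disagree.

no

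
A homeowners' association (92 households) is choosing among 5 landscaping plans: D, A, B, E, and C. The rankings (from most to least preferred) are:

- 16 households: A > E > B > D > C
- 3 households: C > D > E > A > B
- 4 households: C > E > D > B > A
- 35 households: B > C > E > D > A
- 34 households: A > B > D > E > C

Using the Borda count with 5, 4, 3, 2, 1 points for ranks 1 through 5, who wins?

D: 16·2 + 3·4 + 4·3 + 35·2 + 34·3 = 228
A: 16·5 + 3·2 + 4·1 + 35·1 + 34·5 = 295
B: 16·3 + 3·1 + 4·2 + 35·5 + 34·4 = 370
E: 16·4 + 3·3 + 4·4 + 35·3 + 34·2 = 262
C: 16·1 + 3·5 + 4·5 + 35·4 + 34·1 = 225
B has the highest Borda score (370).

B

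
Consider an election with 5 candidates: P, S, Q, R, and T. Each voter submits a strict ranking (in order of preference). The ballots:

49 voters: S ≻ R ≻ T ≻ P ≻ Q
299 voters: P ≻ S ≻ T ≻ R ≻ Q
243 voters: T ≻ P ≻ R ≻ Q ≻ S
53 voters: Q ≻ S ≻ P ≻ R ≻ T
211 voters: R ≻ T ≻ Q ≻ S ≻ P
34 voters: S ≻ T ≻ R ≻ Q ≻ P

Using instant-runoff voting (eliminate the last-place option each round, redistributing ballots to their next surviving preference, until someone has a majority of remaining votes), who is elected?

T

Round 1: P 299, S 83, Q 53, R 211, T 243. Eliminate Q.
Round 2: P 299, S 136, R 211, T 243. Eliminate S.
Round 3: P 352, R 260, T 277. Eliminate R.
Round 4: P 352, T 537. T has a majority.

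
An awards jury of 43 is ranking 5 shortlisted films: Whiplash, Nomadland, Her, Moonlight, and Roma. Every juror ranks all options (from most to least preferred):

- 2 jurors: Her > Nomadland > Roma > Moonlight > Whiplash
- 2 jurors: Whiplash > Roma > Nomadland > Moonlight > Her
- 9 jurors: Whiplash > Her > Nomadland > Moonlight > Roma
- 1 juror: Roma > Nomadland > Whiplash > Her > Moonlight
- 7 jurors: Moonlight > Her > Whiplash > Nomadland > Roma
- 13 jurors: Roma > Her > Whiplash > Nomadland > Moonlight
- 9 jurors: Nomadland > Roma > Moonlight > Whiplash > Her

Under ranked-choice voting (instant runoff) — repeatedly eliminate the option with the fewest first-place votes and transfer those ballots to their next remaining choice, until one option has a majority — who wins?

Round 1: Whiplash 11, Nomadland 9, Her 2, Moonlight 7, Roma 14. Eliminate Her.
Round 2: Whiplash 11, Nomadland 11, Moonlight 7, Roma 14. Eliminate Moonlight.
Round 3: Whiplash 18, Nomadland 11, Roma 14. Eliminate Nomadland.
Round 4: Whiplash 18, Roma 25. Roma has a majority.

Roma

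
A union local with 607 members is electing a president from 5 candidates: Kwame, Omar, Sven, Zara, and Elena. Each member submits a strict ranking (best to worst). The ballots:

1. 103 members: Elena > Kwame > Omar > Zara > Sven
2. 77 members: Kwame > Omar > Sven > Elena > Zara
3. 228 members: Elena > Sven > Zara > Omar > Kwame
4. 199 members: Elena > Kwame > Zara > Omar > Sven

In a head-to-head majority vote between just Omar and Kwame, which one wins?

Voters preferring Omar to Kwame: 228; preferring Kwame to Omar: 379.
Kwame wins the head-to-head.

Kwame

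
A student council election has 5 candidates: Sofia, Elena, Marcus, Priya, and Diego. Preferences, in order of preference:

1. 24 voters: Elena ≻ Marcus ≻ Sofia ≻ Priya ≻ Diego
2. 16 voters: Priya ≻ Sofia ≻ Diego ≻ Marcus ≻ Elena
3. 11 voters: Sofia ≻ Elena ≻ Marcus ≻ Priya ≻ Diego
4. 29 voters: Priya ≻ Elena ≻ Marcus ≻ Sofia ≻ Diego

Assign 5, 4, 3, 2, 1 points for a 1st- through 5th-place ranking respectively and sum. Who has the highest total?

Elena

Sofia: 24·3 + 16·4 + 11·5 + 29·2 = 249
Elena: 24·5 + 16·1 + 11·4 + 29·4 = 296
Marcus: 24·4 + 16·2 + 11·3 + 29·3 = 248
Priya: 24·2 + 16·5 + 11·2 + 29·5 = 295
Diego: 24·1 + 16·3 + 11·1 + 29·1 = 112
Elena has the highest Borda score (296).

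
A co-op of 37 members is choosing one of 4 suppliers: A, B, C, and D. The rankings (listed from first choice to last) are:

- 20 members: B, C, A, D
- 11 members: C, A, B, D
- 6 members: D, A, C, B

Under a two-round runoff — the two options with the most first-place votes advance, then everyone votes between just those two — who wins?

B

Round 1 first-place votes: A 0, B 20, C 11, D 6.
B and C advance.
Runoff: B is preferred to C by 20 voters; C by 17.
B wins the runoff.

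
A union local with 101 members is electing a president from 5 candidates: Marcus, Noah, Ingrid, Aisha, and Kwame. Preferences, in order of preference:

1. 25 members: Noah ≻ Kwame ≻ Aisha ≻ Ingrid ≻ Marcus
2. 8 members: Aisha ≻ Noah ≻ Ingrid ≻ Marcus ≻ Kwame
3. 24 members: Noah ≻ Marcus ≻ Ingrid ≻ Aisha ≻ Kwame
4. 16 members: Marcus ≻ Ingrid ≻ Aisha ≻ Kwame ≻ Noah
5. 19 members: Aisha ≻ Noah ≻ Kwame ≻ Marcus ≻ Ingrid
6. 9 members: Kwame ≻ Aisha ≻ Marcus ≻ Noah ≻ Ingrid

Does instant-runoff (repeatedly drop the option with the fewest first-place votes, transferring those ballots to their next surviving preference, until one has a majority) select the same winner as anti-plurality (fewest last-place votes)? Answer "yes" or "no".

yes

Instant-runoff — R1 Marcus 16, Noah 49, Ingrid 0, Aisha 27, Kwame 9 (Ingrid out); R2 Marcus 16, Noah 49, Aisha 27, Kwame 9 (Kwame out); R3 Marcus 16, Noah 49, Aisha 36 (Marcus out); R4 Noah 49, Aisha 52 (Aisha winner). Winner: Aisha.
Anti-plurality — last-place votes: Marcus 25, Noah 16, Ingrid 28, Aisha 0, Kwame 32. Winner: Aisha.
The two methods agree.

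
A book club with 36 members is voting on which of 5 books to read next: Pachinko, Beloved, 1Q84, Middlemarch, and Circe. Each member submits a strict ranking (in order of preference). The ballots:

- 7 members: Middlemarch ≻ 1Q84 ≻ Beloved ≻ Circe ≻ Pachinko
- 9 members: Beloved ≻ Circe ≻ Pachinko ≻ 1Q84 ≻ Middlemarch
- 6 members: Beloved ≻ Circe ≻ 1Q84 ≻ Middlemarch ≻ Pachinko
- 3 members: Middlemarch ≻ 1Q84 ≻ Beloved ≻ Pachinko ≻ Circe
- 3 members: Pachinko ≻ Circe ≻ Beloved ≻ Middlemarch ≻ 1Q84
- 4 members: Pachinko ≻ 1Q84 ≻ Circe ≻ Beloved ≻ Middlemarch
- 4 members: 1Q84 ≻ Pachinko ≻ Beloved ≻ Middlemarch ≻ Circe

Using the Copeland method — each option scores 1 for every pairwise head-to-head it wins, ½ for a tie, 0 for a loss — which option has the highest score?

Pachinko: beats Middlemarch; loses to Beloved, 1Q84, and Circe → score 1.
Beloved: beats Pachinko, Middlemarch, and Circe; ties 1Q84 → score 3.5.
1Q84: beats Pachinko and Middlemarch; ties Beloved and Circe → score 3.
Middlemarch: loses to Pachinko, Beloved, 1Q84, and Circe → score 0.
Circe: beats Pachinko and Middlemarch; ties 1Q84; loses to Beloved → score 2.5.
Beloved has the best pairwise record.

Beloved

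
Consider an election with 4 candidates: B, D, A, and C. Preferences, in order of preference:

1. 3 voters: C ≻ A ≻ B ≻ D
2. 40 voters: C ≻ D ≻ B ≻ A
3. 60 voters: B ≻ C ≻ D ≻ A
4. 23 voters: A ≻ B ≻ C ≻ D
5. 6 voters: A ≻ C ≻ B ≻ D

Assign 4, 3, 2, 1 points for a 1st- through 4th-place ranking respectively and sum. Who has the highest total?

C

B: 3·2 + 40·2 + 60·4 + 23·3 + 6·2 = 407
D: 3·1 + 40·3 + 60·2 + 23·1 + 6·1 = 272
A: 3·3 + 40·1 + 60·1 + 23·4 + 6·4 = 225
C: 3·4 + 40·4 + 60·3 + 23·2 + 6·3 = 416
C has the highest Borda score (416).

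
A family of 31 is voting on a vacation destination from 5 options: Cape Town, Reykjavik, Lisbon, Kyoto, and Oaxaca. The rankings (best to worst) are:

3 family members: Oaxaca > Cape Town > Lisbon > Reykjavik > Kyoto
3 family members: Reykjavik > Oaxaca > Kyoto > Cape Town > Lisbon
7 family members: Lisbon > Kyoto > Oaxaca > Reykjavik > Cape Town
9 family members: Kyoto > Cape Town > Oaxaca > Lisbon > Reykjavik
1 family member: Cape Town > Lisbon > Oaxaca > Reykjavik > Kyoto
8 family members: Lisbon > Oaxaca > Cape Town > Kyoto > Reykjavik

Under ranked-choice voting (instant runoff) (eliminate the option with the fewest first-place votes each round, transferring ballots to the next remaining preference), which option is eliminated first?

Cape Town

Round 1: Cape Town 1, Reykjavik 3, Lisbon 15, Kyoto 9, Oaxaca 3. Eliminate Cape Town.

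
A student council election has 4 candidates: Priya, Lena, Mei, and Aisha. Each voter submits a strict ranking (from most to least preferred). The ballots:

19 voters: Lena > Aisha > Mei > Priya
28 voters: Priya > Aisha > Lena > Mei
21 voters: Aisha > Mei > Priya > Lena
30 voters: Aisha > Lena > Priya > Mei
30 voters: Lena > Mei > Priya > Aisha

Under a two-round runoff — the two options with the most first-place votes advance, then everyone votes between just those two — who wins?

Aisha

Round 1 first-place votes: Priya 28, Lena 49, Mei 0, Aisha 51.
Aisha and Lena advance.
Runoff: Aisha is preferred to Lena by 79 voters; Lena by 49.
Aisha wins the runoff.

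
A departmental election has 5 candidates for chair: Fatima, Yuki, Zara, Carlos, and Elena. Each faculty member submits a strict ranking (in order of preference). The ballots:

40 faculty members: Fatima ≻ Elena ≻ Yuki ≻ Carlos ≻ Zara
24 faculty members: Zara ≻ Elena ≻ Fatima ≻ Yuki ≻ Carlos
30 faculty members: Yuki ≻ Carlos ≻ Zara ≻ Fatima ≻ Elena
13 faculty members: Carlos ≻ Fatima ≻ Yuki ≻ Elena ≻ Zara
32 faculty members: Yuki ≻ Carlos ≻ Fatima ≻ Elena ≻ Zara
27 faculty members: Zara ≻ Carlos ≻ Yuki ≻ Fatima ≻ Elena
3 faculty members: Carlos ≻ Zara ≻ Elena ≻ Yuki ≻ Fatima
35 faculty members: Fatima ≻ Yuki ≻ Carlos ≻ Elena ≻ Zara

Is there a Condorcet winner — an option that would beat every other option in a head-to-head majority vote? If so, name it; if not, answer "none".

none

Checking pairwise contests:
Carlos beats Fatima 105–99.
Fatima beats Yuki 112–92.
Fatima beats Zara 120–84.
Yuki beats Carlos 161–43.
Fatima beats Elena 177–27.
Every option loses at least one head-to-head, so there is no Condorcet winner.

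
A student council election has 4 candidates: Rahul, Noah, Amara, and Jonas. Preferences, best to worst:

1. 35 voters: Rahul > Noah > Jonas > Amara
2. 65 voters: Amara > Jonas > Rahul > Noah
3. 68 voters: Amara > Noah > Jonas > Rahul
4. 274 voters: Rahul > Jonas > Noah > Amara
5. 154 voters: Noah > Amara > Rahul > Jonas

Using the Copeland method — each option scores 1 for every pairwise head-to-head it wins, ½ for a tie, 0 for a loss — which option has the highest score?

Rahul: beats Noah, Amara, and Jonas → score 3.
Noah: beats Amara; loses to Rahul and Jonas → score 1.
Amara: loses to Rahul, Noah, and Jonas → score 0.
Jonas: beats Noah and Amara; loses to Rahul → score 2.
Rahul has the best pairwise record.

Rahul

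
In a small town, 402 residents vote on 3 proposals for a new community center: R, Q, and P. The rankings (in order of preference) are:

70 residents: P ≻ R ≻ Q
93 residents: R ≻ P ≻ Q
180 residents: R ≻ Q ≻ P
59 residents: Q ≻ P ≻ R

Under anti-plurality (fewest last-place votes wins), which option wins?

Last-place votes: R 59, Q 163, P 180.
R is ranked last by the fewest voters, so R wins.

R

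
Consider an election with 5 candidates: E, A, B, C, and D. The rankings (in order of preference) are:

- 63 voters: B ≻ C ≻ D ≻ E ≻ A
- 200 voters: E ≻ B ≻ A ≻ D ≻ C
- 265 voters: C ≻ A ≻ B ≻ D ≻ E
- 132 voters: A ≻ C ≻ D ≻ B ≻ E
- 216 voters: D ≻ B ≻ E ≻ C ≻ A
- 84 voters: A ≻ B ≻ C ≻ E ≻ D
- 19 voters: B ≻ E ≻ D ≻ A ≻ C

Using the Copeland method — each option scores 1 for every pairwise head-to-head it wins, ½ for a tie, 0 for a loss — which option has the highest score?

E: beats A; loses to B, C, and D → score 1.
A: beats D; loses to E, B, and C → score 1.
B: beats E, A, C, and D → score 4.
C: beats E, A, and D; loses to B → score 3.
D: beats E; loses to A, B, and C → score 1.
B has the best pairwise record.

B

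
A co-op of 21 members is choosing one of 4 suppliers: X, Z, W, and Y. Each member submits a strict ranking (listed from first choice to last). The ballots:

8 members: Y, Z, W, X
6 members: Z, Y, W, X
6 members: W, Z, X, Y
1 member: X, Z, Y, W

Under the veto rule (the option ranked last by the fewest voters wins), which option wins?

Last-place votes: X 14, Z 0, W 1, Y 6.
Z is ranked last by the fewest voters, so Z wins.

Z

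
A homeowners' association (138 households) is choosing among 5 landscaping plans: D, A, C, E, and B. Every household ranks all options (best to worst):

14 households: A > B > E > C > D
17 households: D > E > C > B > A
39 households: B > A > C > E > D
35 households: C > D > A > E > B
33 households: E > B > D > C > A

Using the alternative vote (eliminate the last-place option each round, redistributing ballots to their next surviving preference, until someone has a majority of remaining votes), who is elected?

Round 1: D 17, A 14, C 35, E 33, B 39. Eliminate A.
Round 2: D 17, C 35, E 33, B 53. Eliminate D.
Round 3: C 35, E 50, B 53. Eliminate C.
Round 4: E 85, B 53. E has a majority.

E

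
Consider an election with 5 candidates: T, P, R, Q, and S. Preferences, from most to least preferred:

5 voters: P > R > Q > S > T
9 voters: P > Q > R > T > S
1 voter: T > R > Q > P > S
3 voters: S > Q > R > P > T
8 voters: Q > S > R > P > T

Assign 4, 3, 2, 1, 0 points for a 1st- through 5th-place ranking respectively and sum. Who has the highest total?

T: 5·0 + 9·1 + 1·4 + 3·0 + 8·0 = 13
P: 5·4 + 9·4 + 1·1 + 3·1 + 8·1 = 68
R: 5·3 + 9·2 + 1·3 + 3·2 + 8·2 = 58
Q: 5·2 + 9·3 + 1·2 + 3·3 + 8·4 = 80
S: 5·1 + 9·0 + 1·0 + 3·4 + 8·3 = 41
Q has the highest Borda score (80).

Q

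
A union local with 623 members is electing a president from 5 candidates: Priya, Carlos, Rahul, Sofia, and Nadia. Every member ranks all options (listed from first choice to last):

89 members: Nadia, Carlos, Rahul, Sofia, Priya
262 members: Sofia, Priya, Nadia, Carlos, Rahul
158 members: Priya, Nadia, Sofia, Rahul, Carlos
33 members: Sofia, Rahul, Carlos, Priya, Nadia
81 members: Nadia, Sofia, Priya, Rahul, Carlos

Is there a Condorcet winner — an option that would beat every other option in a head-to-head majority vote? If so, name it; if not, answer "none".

Checking pairwise contests:
Sofia beats Priya 465–158.
Priya beats Carlos 501–122.
Priya beats Rahul 501–122.
Nadia beats Sofia 328–295.
Priya beats Nadia 453–170.
Every option loses at least one head-to-head, so there is no Condorcet winner.

none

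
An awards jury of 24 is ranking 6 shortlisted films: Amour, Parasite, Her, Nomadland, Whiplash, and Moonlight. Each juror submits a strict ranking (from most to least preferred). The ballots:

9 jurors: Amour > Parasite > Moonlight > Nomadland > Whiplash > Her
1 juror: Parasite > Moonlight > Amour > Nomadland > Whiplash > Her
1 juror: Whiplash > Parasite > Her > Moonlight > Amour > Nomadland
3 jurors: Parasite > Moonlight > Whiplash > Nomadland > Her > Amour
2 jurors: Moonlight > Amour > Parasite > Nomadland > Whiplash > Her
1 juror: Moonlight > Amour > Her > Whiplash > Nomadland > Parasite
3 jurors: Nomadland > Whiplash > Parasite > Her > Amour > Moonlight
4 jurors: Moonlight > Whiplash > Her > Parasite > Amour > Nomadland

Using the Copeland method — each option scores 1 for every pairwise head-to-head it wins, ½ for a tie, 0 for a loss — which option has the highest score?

Parasite

Amour: beats Her, Nomadland, and Whiplash; ties Parasite and Moonlight → score 4.
Parasite: beats Her, Nomadland, Whiplash, and Moonlight; ties Amour → score 4.5.
Her: loses to Amour, Parasite, Nomadland, Whiplash, and Moonlight → score 0.
Nomadland: beats Her and Whiplash; loses to Amour, Parasite, and Moonlight → score 2.
Whiplash: beats Her; loses to Amour, Parasite, Nomadland, and Moonlight → score 1.
Moonlight: beats Her, Nomadland, and Whiplash; ties Amour; loses to Parasite → score 3.5.
Parasite has the best pairwise record.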